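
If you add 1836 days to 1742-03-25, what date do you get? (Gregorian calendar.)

April 4, 1747

+365 (one year) → Mar 25, 1743 (1471 left).
+366 (one year; includes Feb 29, 1744) → Mar 25, 1744 (1105 left).
+365 (one year) → Mar 25, 1745 (740 left).
+365 (one year) → Mar 25, 1746 (375 left).
Mar has 31 days: +7 → Apr 1, 1746 (368 left).
Apr has 30 days: +30 → May 1, 1746 (338 left).
May has 31 days: +31 → Jun 1, 1746 (307 left).
Jun has 30 days: +30 → Jul 1, 1746 (277 left).
Jul has 31 days: +31 → Aug 1, 1746 (246 left).
Aug has 31 days: +31 → Sep 1, 1746 (215 left).
Sep has 30 days: +30 → Oct 1, 1746 (185 left).
Oct has 31 days: +31 → Nov 1, 1746 (154 left).
Nov has 30 days: +30 → Dec 1, 1746 (124 left).
Dec has 31 days: +31 → Jan 1, 1747 (93 left).
Jan has 31 days: +31 → Feb 1, 1747 (62 left).
Feb has 28 days: +28 → Mar 1, 1747 (34 left).
Mar has 31 days: +31 → Apr 1, 1747 (3 left).
+3 → Apr 4, 1747.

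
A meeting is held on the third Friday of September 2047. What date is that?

September 20, 2047

September 1, 2047 is a Sunday.
The first Friday is therefore September 6 (5 days later).
The third Friday is 6 + 2×7 = September 20.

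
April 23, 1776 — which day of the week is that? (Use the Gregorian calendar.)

Doomsday rule: the anchor day for the 1700s is Sunday. For year 76: 76÷12 = 6 r 4, and 4÷4 = 1, so 6+4+1 = 11.
Sunday + 11 ≡ Thursday — that's 1776's doomsday.
In April the doomsday date is Apr 4.
Apr 23 is 19 days after Apr 4; 19 mod 7 = 5, so Thursday + 5 = Tuesday.

Tuesday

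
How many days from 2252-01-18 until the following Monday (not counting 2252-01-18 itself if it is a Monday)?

1

Jan 18, 2252 is a Sunday.
From Sunday to the next Monday is 1 day.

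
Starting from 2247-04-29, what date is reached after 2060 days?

+366 (one year; includes Feb 29, 2248) → Apr 29, 2248 (1694 left).
+365 (one year) → Apr 29, 2249 (1329 left).
+365 (one year) → Apr 29, 2250 (964 left).
+365 (one year) → Apr 29, 2251 (599 left).
+366 (one year; includes Feb 29, 2252) → Apr 29, 2252 (233 left).
Apr has 30 days: +2 → May 1, 2252 (231 left).
May has 31 days: +31 → Jun 1, 2252 (200 left).
Jun has 30 days: +30 → Jul 1, 2252 (170 left).
Jul has 31 days: +31 → Aug 1, 2252 (139 left).
Aug has 31 days: +31 → Sep 1, 2252 (108 left).
Sep has 30 days: +30 → Oct 1, 2252 (78 left).
Oct has 31 days: +31 → Nov 1, 2252 (47 left).
Nov has 30 days: +30 → Dec 1, 2252 (17 left).
+17 → Dec 18, 2252.

December 18, 2252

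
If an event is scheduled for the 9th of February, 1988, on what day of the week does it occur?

Tuesday

Doomsday rule: the anchor day for the 1900s is Wednesday. For year 88: 88÷12 = 7 r 4, and 4÷4 = 1, so 7+4+1 = 12.
Wednesday + 12 ≡ Monday — that's 1988's doomsday.
In February the doomsday date is Feb 29 (1988 is a leap year (divisible by 4)).
Feb 9 is 20 days before Feb 29; 20 mod 7 = 6, so Monday − 6 = Tuesday.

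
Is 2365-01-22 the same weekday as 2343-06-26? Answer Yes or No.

No

From Jun 26, 2343 to Jan 22, 2365 is 7881 days.
7881 mod 7 = 6, so they are different weekdays.
(Jun 26, 2343 is a Saturday; Jan 22, 2365 is a Friday.)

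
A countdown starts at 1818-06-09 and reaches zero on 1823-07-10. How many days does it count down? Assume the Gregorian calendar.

Jun 9, 1818 → Jun 9, 1819: 365 days.
Jun 9, 1819 → Jun 9, 1820: 366 days (Feb 29, 1820 is in that span).
Jun 9, 1820 → Jun 9, 1821: 365 days.
Jun 9, 1821 → Jun 9, 1822: 365 days.
Jun 9, 1822 → Jul 9, 1822: 30 days (June has 30).
Jul 9, 1822 → Aug 9, 1822: 31 days (July has 31).
Aug 9, 1822 → Sep 9, 1822: 31 days (August has 31).
Sep 9, 1822 → Oct 9, 1822: 30 days (September has 30).
Oct 9, 1822 → Nov 9, 1822: 31 days (October has 31).
Nov 9, 1822 → Dec 9, 1822: 30 days (November has 30).
Dec 9, 1822 → Jan 9, 1823: 31 days (December has 31).
Jan 9, 1823 → Feb 9, 1823: 31 days (January has 31).
Feb 9, 1823 → Mar 9, 1823: 28 days (February has 28).
Mar 9, 1823 → Apr 9, 1823: 31 days (March has 31).
Apr 9, 1823 → May 9, 1823: 30 days (April has 30).
May 9, 1823 → Jun 9, 1823: 31 days (May has 31).
Jun 9, 1823 → Jul 9, 1823: 30 days (June has 30).
Jul 9, 1823 → Jul 10, 1823: 1 days.
Total: 1857 days.

1857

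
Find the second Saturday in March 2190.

March 13, 2190

March 1, 2190 is a Monday.
The first Saturday is therefore March 6 (5 days later).
The second Saturday is 6 + 1×7 = March 13.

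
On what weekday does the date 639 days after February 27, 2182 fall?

First find the weekday of Feb 27, 2182. Doomsday rule: the anchor day for the 2100s is Sunday. For year 82: 82÷12 = 6 r 10, and 10÷4 = 2, so 6+10+2 = 18.
Sunday + 18 ≡ Thursday — that's 2182's doomsday.
In February the doomsday date is Feb 28 (2182 is not a leap year).
Feb 27 is 1 day before Feb 28; 1 mod 7 = 1, so Thursday − 1 = Wednesday.
639 mod 7 = 2, so 639 days after a Wednesday is Wednesday + 2 = Friday.

Friday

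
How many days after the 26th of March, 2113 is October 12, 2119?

2391

Mar 26, 2113 → Mar 26, 2114: 365 days.
Mar 26, 2114 → Mar 26, 2115: 365 days.
Mar 26, 2115 → Mar 26, 2116: 366 days (Feb 29, 2116 is in that span).
Mar 26, 2116 → Mar 26, 2117: 365 days.
Mar 26, 2117 → Mar 26, 2118: 365 days.
Mar 26, 2118 → Mar 26, 2119: 365 days.
Mar 26, 2119 → Apr 26, 2119: 31 days (March has 31).
Apr 26, 2119 → May 26, 2119: 30 days (April has 30).
May 26, 2119 → Jun 26, 2119: 31 days (May has 31).
Jun 26, 2119 → Jul 26, 2119: 30 days (June has 30).
Jul 26, 2119 → Aug 26, 2119: 31 days (July has 31).
Aug 26, 2119 → Sep 26, 2119: 31 days (August has 31).
Sep 26, 2119 → Oct 12, 2119: 16 days.
Total: 2391 days.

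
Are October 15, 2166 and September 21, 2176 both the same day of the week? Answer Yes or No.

From Oct 15, 2166 to Sep 21, 2176 is 3629 days.
3629 mod 7 = 3, so they are different weekdays.
(Oct 15, 2166 is a Wednesday; Sep 21, 2176 is a Saturday.)

No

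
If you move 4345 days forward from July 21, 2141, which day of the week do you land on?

Wednesday

Jul 21, 2141 is a Friday.
4345 mod 7 = 5, so 4345 days after a Friday is Friday + 5 = Wednesday.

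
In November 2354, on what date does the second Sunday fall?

November 14, 2354

November 1, 2354 is a Monday.
The first Sunday is therefore November 7 (6 days later).
The second Sunday is 7 + 1×7 = November 14.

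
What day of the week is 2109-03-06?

January 1, 2109 is a Tuesday.
Jan 1, 2109 → Feb 1, 2109: 31 days (January has 31).
Feb 1, 2109 → Mar 1, 2109: 28 days (February has 28).
Mar 1, 2109 → Mar 6, 2109: 5 days.
Total: 64 days.
64 mod 7 = 1, so Tuesday + 1 = Wednesday.

Wednesday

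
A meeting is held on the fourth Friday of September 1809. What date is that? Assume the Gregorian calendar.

September 22, 1809

September 1, 1809 is a Friday.
The first Friday is therefore September 1 (same day).
The fourth Friday is 1 + 3×7 = September 22.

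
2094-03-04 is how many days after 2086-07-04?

2800

Jul 4, 2086 → Jul 4, 2087: 365 days.
Jul 4, 2087 → Jul 4, 2088: 366 days (Feb 29, 2088 is in that span).
Jul 4, 2088 → Jul 4, 2089: 365 days.
Jul 4, 2089 → Jul 4, 2090: 365 days.
Jul 4, 2090 → Jul 4, 2091: 365 days.
Jul 4, 2091 → Jul 4, 2092: 366 days (Feb 29, 2092 is in that span).
Jul 4, 2092 → Jul 4, 2093: 365 days.
Jul 4, 2093 → Aug 4, 2093: 31 days (July has 31).
Aug 4, 2093 → Sep 4, 2093: 31 days (August has 31).
Sep 4, 2093 → Oct 4, 2093: 30 days (September has 30).
Oct 4, 2093 → Nov 4, 2093: 31 days (October has 31).
Nov 4, 2093 → Dec 4, 2093: 30 days (November has 30).
Dec 4, 2093 → Jan 4, 2094: 31 days (December has 31).
Jan 4, 2094 → Feb 4, 2094: 31 days (January has 31).
Feb 4, 2094 → Mar 4, 2094: 28 days.
Total: 2800 days.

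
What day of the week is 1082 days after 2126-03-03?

Thursday

First find the weekday of Mar 3, 2126. Doomsday rule: the anchor day for the 2100s is Sunday. For year 26: 26÷12 = 2 r 2, and 2÷4 = 0, so 2+2+0 = 4.
Sunday + 4 ≡ Thursday — that's 2126's doomsday.
In March the doomsday date is Mar 14.
Mar 3 is 11 days before Mar 14; 11 mod 7 = 4, so Thursday − 4 = Sunday.
1082 mod 7 = 4, so 1082 days after a Sunday is Sunday + 4 = Thursday.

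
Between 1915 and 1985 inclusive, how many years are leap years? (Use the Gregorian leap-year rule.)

18

Multiples of 4 in [1915,1985]: 18.
Of those, multiples of 100: 0 (not leap unless ÷400).
Multiples of 400: 0.
Leap years = 18 − 0 + 0 = 18.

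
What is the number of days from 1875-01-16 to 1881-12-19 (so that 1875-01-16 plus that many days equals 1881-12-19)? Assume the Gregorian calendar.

Jan 16, 1875 → Jan 16, 1876: 365 days.
Jan 16, 1876 → Jan 16, 1877: 366 days (Feb 29, 1876 is in that span).
Jan 16, 1877 → Jan 16, 1878: 365 days.
Jan 16, 1878 → Jan 16, 1879: 365 days.
Jan 16, 1879 → Jan 16, 1880: 365 days.
Jan 16, 1880 → Jan 16, 1881: 366 days (Feb 29, 1880 is in that span).
Jan 16, 1881 → Feb 16, 1881: 31 days (January has 31).
Feb 16, 1881 → Mar 16, 1881: 28 days (February has 28).
Mar 16, 1881 → Apr 16, 1881: 31 days (March has 31).
Apr 16, 1881 → May 16, 1881: 30 days (April has 30).
May 16, 1881 → Jun 16, 1881: 31 days (May has 31).
Jun 16, 1881 → Jul 16, 1881: 30 days (June has 30).
Jul 16, 1881 → Aug 16, 1881: 31 days (July has 31).
Aug 16, 1881 → Sep 16, 1881: 31 days (August has 31).
Sep 16, 1881 → Oct 16, 1881: 30 days (September has 30).
Oct 16, 1881 → Nov 16, 1881: 31 days (October has 31).
Nov 16, 1881 → Dec 16, 1881: 30 days (November has 30).
Dec 16, 1881 → Dec 19, 1881: 3 days.
Total: 2529 days.

2529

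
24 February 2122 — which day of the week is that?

Doomsday rule: the anchor day for the 2100s is Sunday. For year 22: 22÷12 = 1 r 10, and 10÷4 = 2, so 1+10+2 = 13.
Sunday + 13 ≡ Saturday — that's 2122's doomsday.
In February the doomsday date is Feb 28 (2122 is not a leap year).
Feb 24 is 4 days before Feb 28; 4 mod 7 = 4, so Saturday − 4 = Tuesday.

Tuesday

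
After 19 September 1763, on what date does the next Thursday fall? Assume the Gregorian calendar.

Sep 19, 1763 is a Monday.
From Monday to the next Thursday is 3 days.
Sep 19, 1763 + 3 = Sep 22, 1763.

September 22, 1763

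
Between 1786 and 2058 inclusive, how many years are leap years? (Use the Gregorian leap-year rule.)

66

Multiples of 4 in [1786,2058]: 68.
Of those, multiples of 100: 3 (not leap unless ÷400).
Multiples of 400: 1.
Leap years = 68 − 3 + 1 = 66.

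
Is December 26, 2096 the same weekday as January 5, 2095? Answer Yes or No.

Yes

From Jan 5, 2095 to Dec 26, 2096 is 721 days.
721 mod 7 = 0, so they are the same weekday.
(Jan 5, 2095 is a Wednesday; Dec 26, 2096 is a Wednesday.)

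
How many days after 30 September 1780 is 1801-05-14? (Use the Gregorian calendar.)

7530

Sep 30, 1780 → Sep 30, 1781: 365 days.
Sep 30, 1781 → Sep 30, 1782: 365 days.
Sep 30, 1782 → Sep 30, 1783: 365 days.
Sep 30, 1783 → Sep 30, 1784: 366 days (Feb 29, 1784 is in that span).
Sep 30, 1784 → Sep 30, 1785: 365 days.
Sep 30, 1785 → Sep 30, 1786: 365 days.
Sep 30, 1786 → Sep 30, 1787: 365 days.
Sep 30, 1787 → Sep 30, 1788: 366 days (Feb 29, 1788 is in that span).
Sep 30, 1788 → Sep 30, 1789: 365 days.
Sep 30, 1789 → Sep 30, 1790: 365 days.
Sep 30, 1790 → Sep 30, 1791: 365 days.
Sep 30, 1791 → Sep 30, 1792: 366 days (Feb 29, 1792 is in that span).
Sep 30, 1792 → Sep 30, 1793: 365 days.
Sep 30, 1793 → Sep 30, 1794: 365 days.
Sep 30, 1794 → Sep 30, 1795: 365 days.
Sep 30, 1795 → Sep 30, 1796: 366 days (Feb 29, 1796 is in that span).
Sep 30, 1796 → Sep 30, 1797: 365 days.
Sep 30, 1797 → Sep 30, 1798: 365 days.
Sep 30, 1798 → Sep 30, 1799: 365 days.
Sep 30, 1799 → Sep 30, 1800: 365 days.
Sep 30, 1800 → Oct 30, 1800: 30 days (September has 30).
Oct 30, 1800 → Nov 30, 1800: 31 days (October has 31).
Nov 30, 1800 → Dec 30, 1800: 30 days (November has 30).
Dec 30, 1800 → Jan 30, 1801: 31 days (December has 31).
Jan 30, 1801 → Feb 28, 1801: 29 days (January has 31).
Feb 28, 1801 → Mar 28, 1801: 28 days (February has 28).
Mar 28, 1801 → Apr 28, 1801: 31 days (March has 31).
Apr 28, 1801 → May 14, 1801: 16 days.
Total: 7530 days.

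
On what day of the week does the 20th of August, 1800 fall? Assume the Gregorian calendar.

Wednesday

January 1, 1800 is a Wednesday.
Jan 1, 1800 → Feb 1, 1800: 31 days (January has 31).
Feb 1, 1800 → Mar 1, 1800: 28 days (February has 28).
Mar 1, 1800 → Apr 1, 1800: 31 days (March has 31).
Apr 1, 1800 → May 1, 1800: 30 days (April has 30).
May 1, 1800 → Jun 1, 1800: 31 days (May has 31).
Jun 1, 1800 → Jul 1, 1800: 30 days (June has 30).
Jul 1, 1800 → Aug 1, 1800: 31 days (July has 31).
Aug 1, 1800 → Aug 20, 1800: 19 days.
Total: 231 days.
231 mod 7 = 0, so Wednesday + 0 = Wednesday.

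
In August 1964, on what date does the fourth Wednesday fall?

August 1, 1964 is a Saturday.
The first Wednesday is therefore August 5 (4 days later).
The fourth Wednesday is 5 + 3×7 = August 26.

August 26, 1964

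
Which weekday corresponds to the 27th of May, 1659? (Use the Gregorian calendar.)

Tuesday

Doomsday rule: the anchor day for the 1600s is Tuesday. For year 59: 59÷12 = 4 r 11, and 11÷4 = 2, so 4+11+2 = 17.
Tuesday + 17 ≡ Friday — that's 1659's doomsday.
In May the doomsday date is May 9.
May 27 is 18 days after May 9; 18 mod 7 = 4, so Friday + 4 = Tuesday.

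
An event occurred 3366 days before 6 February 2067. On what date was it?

November 19, 2057

−365 (one year) → Feb 6, 2066 (3001 left).
−365 (one year) → Feb 6, 2065 (2636 left).
−366 (one year; includes Feb 29, 2064) → Feb 6, 2064 (2270 left).
−365 (one year) → Feb 6, 2063 (1905 left).
−365 (one year) → Feb 6, 2062 (1540 left).
−365 (one year) → Feb 6, 2061 (1175 left).
−366 (one year; includes Feb 29, 2060) → Feb 6, 2060 (809 left).
−365 (one year) → Feb 6, 2059 (444 left).
−365 (one year) → Feb 6, 2058 (79 left).
−6 → Jan 31, 2058 (end of Jan, 31 days; 73 left).
−31 → Dec 31, 2057 (end of Dec, 31 days; 42 left).
−31 → Nov 30, 2057 (end of Nov, 30 days; 11 left).
−11 → Nov 19, 2057.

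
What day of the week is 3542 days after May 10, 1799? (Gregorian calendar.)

Friday

May 10, 1799 is a Friday.
3542 mod 7 = 0, so 3542 days after a Friday is Friday + 0 = Friday.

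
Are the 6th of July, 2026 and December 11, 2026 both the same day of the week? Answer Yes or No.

From Jul 6, 2026 to Dec 11, 2026 is 158 days.
158 mod 7 = 4, so they are different weekdays.
(Jul 6, 2026 is a Monday; Dec 11, 2026 is a Friday.)

No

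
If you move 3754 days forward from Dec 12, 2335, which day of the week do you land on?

Dec 12, 2335 is a Thursday.
3754 mod 7 = 2, so 3754 days after a Thursday is Thursday + 2 = Saturday.

Saturday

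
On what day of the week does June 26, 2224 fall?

Saturday

Doomsday rule: the anchor day for the 2200s is Friday. For year 24: 24÷12 = 2 r 0, and 0÷4 = 0, so 2+0+0 = 2.
Friday + 2 ≡ Sunday — that's 2224's doomsday.
In June the doomsday date is Jun 6.
Jun 26 is 20 days after Jun 6; 20 mod 7 = 6, so Sunday + 6 = Saturday.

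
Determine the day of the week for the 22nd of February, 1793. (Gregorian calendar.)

Doomsday rule: the anchor day for the 1700s is Sunday. For year 93: 93÷12 = 7 r 9, and 9÷4 = 2, so 7+9+2 = 18.
Sunday + 18 ≡ Thursday — that's 1793's doomsday.
In February the doomsday date is Feb 28 (1793 is not a leap year).
Feb 22 is 6 days before Feb 28; 6 mod 7 = 6, so Thursday − 6 = Friday.

Friday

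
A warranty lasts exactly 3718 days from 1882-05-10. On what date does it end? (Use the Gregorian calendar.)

July 14, 1892

+365 (one year) → May 10, 1883 (3353 left).
+366 (one year; includes Feb 29, 1884) → May 10, 1884 (2987 left).
+365 (one year) → May 10, 1885 (2622 left).
+365 (one year) → May 10, 1886 (2257 left).
+365 (one year) → May 10, 1887 (1892 left).
+366 (one year; includes Feb 29, 1888) → May 10, 1888 (1526 left).
+365 (one year) → May 10, 1889 (1161 left).
+365 (one year) → May 10, 1890 (796 left).
+365 (one year) → May 10, 1891 (431 left).
+366 (one year; includes Feb 29, 1892) → May 10, 1892 (65 left).
May has 31 days: +22 → Jun 1, 1892 (43 left).
Jun has 30 days: +30 → Jul 1, 1892 (13 left).
+13 → Jul 14, 1892.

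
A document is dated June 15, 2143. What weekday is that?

Saturday

Doomsday rule: the anchor day for the 2100s is Sunday. For year 43: 43÷12 = 3 r 7, and 7÷4 = 1, so 3+7+1 = 11.
Sunday + 11 ≡ Thursday — that's 2143's doomsday.
In June the doomsday date is Jun 6.
Jun 15 is 9 days after Jun 6; 9 mod 7 = 2, so Thursday + 2 = Saturday.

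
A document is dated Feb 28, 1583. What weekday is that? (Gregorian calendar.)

Doomsday rule: the anchor day for the 1500s is Wednesday. For year 83: 83÷12 = 6 r 11, and 11÷4 = 2, so 6+11+2 = 19.
Wednesday + 19 ≡ Monday — that's 1583's doomsday.
In February the doomsday date is Feb 28 (1583 is not a leap year).
Feb 28 is the doomsday itself: Monday.

Monday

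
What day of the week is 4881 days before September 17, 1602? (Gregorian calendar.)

Sunday

Sep 17, 1602 is a Tuesday.
4881 mod 7 = 2, so 4881 days before a Tuesday is Tuesday − 2 = Sunday.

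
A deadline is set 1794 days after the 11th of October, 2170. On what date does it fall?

September 9, 2175

+365 (one year) → Oct 11, 2171 (1429 left).
+366 (one year; includes Feb 29, 2172) → Oct 11, 2172 (1063 left).
+365 (one year) → Oct 11, 2173 (698 left).
+365 (one year) → Oct 11, 2174 (333 left).
Oct has 31 days: +21 → Nov 1, 2174 (312 left).
Nov has 30 days: +30 → Dec 1, 2174 (282 left).
Dec has 31 days: +31 → Jan 1, 2175 (251 left).
Jan has 31 days: +31 → Feb 1, 2175 (220 left).
Feb has 28 days: +28 → Mar 1, 2175 (192 left).
Mar has 31 days: +31 → Apr 1, 2175 (161 left).
Apr has 30 days: +30 → May 1, 2175 (131 left).
May has 31 days: +31 → Jun 1, 2175 (100 left).
Jun has 30 days: +30 → Jul 1, 2175 (70 left).
Jul has 31 days: +31 → Aug 1, 2175 (39 left).
Aug has 31 days: +31 → Sep 1, 2175 (8 left).
+8 → Sep 9, 2175.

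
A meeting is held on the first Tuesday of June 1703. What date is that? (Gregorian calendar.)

June 1, 1703 is a Friday.
The first Tuesday is therefore June 5 (4 days later).

June 5, 1703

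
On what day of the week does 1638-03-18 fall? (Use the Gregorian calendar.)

Thursday

Doomsday rule: the anchor day for the 1600s is Tuesday. For year 38: 38÷12 = 3 r 2, and 2÷4 = 0, so 3+2+0 = 5.
Tuesday + 5 ≡ Sunday — that's 1638's doomsday.
In March the doomsday date is Mar 14.
Mar 18 is 4 days after Mar 14; 4 mod 7 = 4, so Sunday + 4 = Thursday.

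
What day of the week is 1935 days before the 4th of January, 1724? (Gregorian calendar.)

Saturday

Jan 4, 1724 is a Tuesday.
1935 mod 7 = 3, so 1935 days before a Tuesday is Tuesday − 3 = Saturday.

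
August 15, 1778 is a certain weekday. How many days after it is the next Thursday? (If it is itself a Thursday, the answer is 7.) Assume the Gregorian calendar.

5

Aug 15, 1778 is a Saturday.
From Saturday to the next Thursday is 5 days.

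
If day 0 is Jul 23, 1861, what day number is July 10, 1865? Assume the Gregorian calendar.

Jul 23, 1861 → Jul 23, 1862: 365 days.
Jul 23, 1862 → Jul 23, 1863: 365 days.
Jul 23, 1863 → Jul 23, 1864: 366 days (Feb 29, 1864 is in that span).
Jul 23, 1864 → Aug 23, 1864: 31 days (July has 31).
Aug 23, 1864 → Sep 23, 1864: 31 days (August has 31).
Sep 23, 1864 → Oct 23, 1864: 30 days (September has 30).
Oct 23, 1864 → Nov 23, 1864: 31 days (October has 31).
Nov 23, 1864 → Dec 23, 1864: 30 days (November has 30).
Dec 23, 1864 → Jan 23, 1865: 31 days (December has 31).
Jan 23, 1865 → Feb 23, 1865: 31 days (January has 31).
Feb 23, 1865 → Mar 23, 1865: 28 days (February has 28).
Mar 23, 1865 → Apr 23, 1865: 31 days (March has 31).
Apr 23, 1865 → May 23, 1865: 30 days (April has 30).
May 23, 1865 → Jun 23, 1865: 31 days (May has 31).
Jun 23, 1865 → Jul 10, 1865: 17 days.
Total: 1448 days.

1448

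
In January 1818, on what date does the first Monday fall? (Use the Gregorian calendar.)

January 1, 1818 is a Thursday.
The first Monday is therefore January 5 (4 days later).

January 5, 1818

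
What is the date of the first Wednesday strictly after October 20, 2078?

October 26, 2078

Oct 20, 2078 is a Thursday.
From Thursday to the next Wednesday is 6 days.
Oct 20, 2078 + 6 = Oct 26, 2078.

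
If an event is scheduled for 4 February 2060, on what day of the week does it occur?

Wednesday

January 1, 2060 is a Thursday.
Jan 1, 2060 → Feb 1, 2060: 31 days (January has 31).
Feb 1, 2060 → Feb 4, 2060: 3 days.
Total: 34 days.
34 mod 7 = 6, so Thursday + 6 = Wednesday.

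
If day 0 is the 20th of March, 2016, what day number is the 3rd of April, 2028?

4397

Mar 20, 2016 → Mar 20, 2017: 365 days.
Mar 20, 2017 → Mar 20, 2018: 365 days.
Mar 20, 2018 → Mar 20, 2019: 365 days.
Mar 20, 2019 → Mar 20, 2020: 366 days (Feb 29, 2020 is in that span).
Mar 20, 2020 → Mar 20, 2021: 365 days.
Mar 20, 2021 → Mar 20, 2022: 365 days.
Mar 20, 2022 → Mar 20, 2023: 365 days.
Mar 20, 2023 → Mar 20, 2024: 366 days (Feb 29, 2024 is in that span).
Mar 20, 2024 → Mar 20, 2025: 365 days.
Mar 20, 2025 → Mar 20, 2026: 365 days.
Mar 20, 2026 → Mar 20, 2027: 365 days.
Mar 20, 2027 → Apr 20, 2027: 31 days (March has 31).
Apr 20, 2027 → May 20, 2027: 30 days (April has 30).
May 20, 2027 → Jun 20, 2027: 31 days (May has 31).
Jun 20, 2027 → Jul 20, 2027: 30 days (June has 30).
Jul 20, 2027 → Aug 20, 2027: 31 days (July has 31).
Aug 20, 2027 → Sep 20, 2027: 31 days (August has 31).
Sep 20, 2027 → Oct 20, 2027: 30 days (September has 30).
Oct 20, 2027 → Nov 20, 2027: 31 days (October has 31).
Nov 20, 2027 → Dec 20, 2027: 30 days (November has 30).
Dec 20, 2027 → Jan 20, 2028: 31 days (December has 31).
Jan 20, 2028 → Feb 20, 2028: 31 days (January has 31).
Feb 20, 2028 → Mar 20, 2028: 29 days (February has 29).
Mar 20, 2028 → Apr 3, 2028: 14 days.
Total: 4397 days.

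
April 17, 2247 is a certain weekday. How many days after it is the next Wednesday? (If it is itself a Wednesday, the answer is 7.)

4

Apr 17, 2247 is a Saturday.
From Saturday to the next Wednesday is 4 days.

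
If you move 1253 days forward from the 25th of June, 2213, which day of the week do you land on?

Friday

First find the weekday of Jun 25, 2213. Doomsday rule: the anchor day for the 2200s is Friday. For year 13: 13÷12 = 1 r 1, and 1÷4 = 0, so 1+1+0 = 2.
Friday + 2 ≡ Sunday — that's 2213's doomsday.
In June the doomsday date is Jun 6.
Jun 25 is 19 days after Jun 6; 19 mod 7 = 5, so Sunday + 5 = Friday.
1253 mod 7 = 0, so 1253 days after a Friday is Friday + 0 = Friday.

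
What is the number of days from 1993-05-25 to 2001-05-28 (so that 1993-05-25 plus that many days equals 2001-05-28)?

May 25, 1993 → May 25, 1994: 365 days.
May 25, 1994 → May 25, 1995: 365 days.
May 25, 1995 → May 25, 1996: 366 days (Feb 29, 1996 is in that span).
May 25, 1996 → May 25, 1997: 365 days.
May 25, 1997 → May 25, 1998: 365 days.
May 25, 1998 → May 25, 1999: 365 days.
May 25, 1999 → May 25, 2000: 366 days (Feb 29, 2000 is in that span).
May 25, 2000 → Jun 25, 2000: 31 days (May has 31).
Jun 25, 2000 → Jul 25, 2000: 30 days (June has 30).
Jul 25, 2000 → Aug 25, 2000: 31 days (July has 31).
Aug 25, 2000 → Sep 25, 2000: 31 days (August has 31).
Sep 25, 2000 → Oct 25, 2000: 30 days (September has 30).
Oct 25, 2000 → Nov 25, 2000: 31 days (October has 31).
Nov 25, 2000 → Dec 25, 2000: 30 days (November has 30).
Dec 25, 2000 → Jan 25, 2001: 31 days (December has 31).
Jan 25, 2001 → Feb 25, 2001: 31 days (January has 31).
Feb 25, 2001 → Mar 25, 2001: 28 days (February has 28).
Mar 25, 2001 → Apr 25, 2001: 31 days (March has 31).
Apr 25, 2001 → May 25, 2001: 30 days (April has 30).
May 25, 2001 → May 28, 2001: 3 days.
Total: 2925 days.

2925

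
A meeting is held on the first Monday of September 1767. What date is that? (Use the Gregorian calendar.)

September 7, 1767

September 1, 1767 is a Tuesday.
The first Monday is therefore September 7 (6 days later).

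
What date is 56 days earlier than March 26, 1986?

January 29, 1986

−26 → Feb 28, 1986 (end of Feb, 28 days; 30 left).
−28 → Jan 31, 1986 (end of Jan, 31 days; 2 left).
−2 → Jan 29, 1986.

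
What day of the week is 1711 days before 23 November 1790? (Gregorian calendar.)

Saturday

First find the weekday of Nov 23, 1790. Doomsday rule: the anchor day for the 1700s is Sunday. For year 90: 90÷12 = 7 r 6, and 6÷4 = 1, so 7+6+1 = 14.
Sunday + 14 ≡ Sunday — that's 1790's doomsday.
In November the doomsday date is Nov 7.
Nov 23 is 16 days after Nov 7; 16 mod 7 = 2, so Sunday + 2 = Tuesday.
1711 mod 7 = 3, so 1711 days before a Tuesday is Tuesday − 3 = Saturday.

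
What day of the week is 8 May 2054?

January 1, 2054 is a Thursday.
Jan 1, 2054 → Feb 1, 2054: 31 days (January has 31).
Feb 1, 2054 → Mar 1, 2054: 28 days (February has 28).
Mar 1, 2054 → Apr 1, 2054: 31 days (March has 31).
Apr 1, 2054 → May 1, 2054: 30 days (April has 30).
May 1, 2054 → May 8, 2054: 7 days.
Total: 127 days.
127 mod 7 = 1, so Thursday + 1 = Friday.

Friday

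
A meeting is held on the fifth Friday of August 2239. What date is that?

August 30, 2239

August 1, 2239 is a Thursday.
The first Friday is therefore August 2 (1 days later).
The fifth Friday is 2 + 4×7 = August 30.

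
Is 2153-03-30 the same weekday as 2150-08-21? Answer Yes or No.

From Aug 21, 2150 to Mar 30, 2153 is 952 days.
952 mod 7 = 0, so they are the same weekday.
(Aug 21, 2150 is a Friday; Mar 30, 2153 is a Friday.)

Yes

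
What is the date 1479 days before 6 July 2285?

June 18, 2281

−365 (one year) → Jul 6, 2284 (1114 left).
−366 (one year; includes Feb 29, 2284) → Jul 6, 2283 (748 left).
−365 (one year) → Jul 6, 2282 (383 left).
−6 → Jun 30, 2282 (end of Jun, 30 days; 377 left).
−30 → May 31, 2282 (end of May, 31 days; 347 left).
−31 → Apr 30, 2282 (end of Apr, 30 days; 316 left).
−30 → Mar 31, 2282 (end of Mar, 31 days; 286 left).
−31 → Feb 28, 2282 (end of Feb, 28 days; 255 left).
−28 → Jan 31, 2282 (end of Jan, 31 days; 227 left).
−31 → Dec 31, 2281 (end of Dec, 31 days; 196 left).
−31 → Nov 30, 2281 (end of Nov, 30 days; 165 left).
−30 → Oct 31, 2281 (end of Oct, 31 days; 135 left).
−31 → Sep 30, 2281 (end of Sep, 30 days; 104 left).
−30 → Aug 31, 2281 (end of Aug, 31 days; 74 left).
−31 → Jul 31, 2281 (end of Jul, 31 days; 43 left).
−31 → Jun 30, 2281 (end of Jun, 30 days; 12 left).
−12 → Jun 18, 2281.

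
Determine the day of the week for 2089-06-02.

Doomsday rule: the anchor day for the 2000s is Tuesday. For year 89: 89÷12 = 7 r 5, and 5÷4 = 1, so 7+5+1 = 13.
Tuesday + 13 ≡ Monday — that's 2089's doomsday.
In June the doomsday date is Jun 6.
Jun 2 is 4 days before Jun 6; 4 mod 7 = 4, so Monday − 4 = Thursday.

Thursday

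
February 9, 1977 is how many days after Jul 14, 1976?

Jul 14, 1976 → Aug 14, 1976: 31 days (July has 31).
Aug 14, 1976 → Sep 14, 1976: 31 days (August has 31).
Sep 14, 1976 → Oct 14, 1976: 30 days (September has 30).
Oct 14, 1976 → Nov 14, 1976: 31 days (October has 31).
Nov 14, 1976 → Dec 14, 1976: 30 days (November has 30).
Dec 14, 1976 → Jan 14, 1977: 31 days (December has 31).
Jan 14, 1977 → Feb 9, 1977: 26 days.
Total: 210 days.

210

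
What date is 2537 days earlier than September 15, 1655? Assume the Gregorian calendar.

−365 (one year) → Sep 15, 1654 (2172 left).
−365 (one year) → Sep 15, 1653 (1807 left).
−365 (one year) → Sep 15, 1652 (1442 left).
−366 (one year; includes Feb 29, 1652) → Sep 15, 1651 (1076 left).
−365 (one year) → Sep 15, 1650 (711 left).
−365 (one year) → Sep 15, 1649 (346 left).
−15 → Aug 31, 1649 (end of Aug, 31 days; 331 left).
−31 → Jul 31, 1649 (end of Jul, 31 days; 300 left).
−31 → Jun 30, 1649 (end of Jun, 30 days; 269 left).
−30 → May 31, 1649 (end of May, 31 days; 239 left).
−31 → Apr 30, 1649 (end of Apr, 30 days; 208 left).
−30 → Mar 31, 1649 (end of Mar, 31 days; 178 left).
−31 → Feb 28, 1649 (end of Feb, 28 days; 147 left).
−28 → Jan 31, 1649 (end of Jan, 31 days; 119 left).
−31 → Dec 31, 1648 (end of Dec, 31 days; 88 left).
−31 → Nov 30, 1648 (end of Nov, 30 days; 57 left).
−30 → Oct 31, 1648 (end of Oct, 31 days; 27 left).
−27 → Oct 4, 1648.

October 4, 1648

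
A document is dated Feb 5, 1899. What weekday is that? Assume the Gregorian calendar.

Sunday

January 1, 1899 is a Sunday.
Jan 1, 1899 → Feb 1, 1899: 31 days (January has 31).
Feb 1, 1899 → Feb 5, 1899: 4 days.
Total: 35 days.
35 mod 7 = 0, so Sunday + 0 = Sunday.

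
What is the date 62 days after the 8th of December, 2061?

February 8, 2062

Dec has 31 days: +24 → Jan 1, 2062 (38 left).
Jan has 31 days: +31 → Feb 1, 2062 (7 left).
+7 → Feb 8, 2062.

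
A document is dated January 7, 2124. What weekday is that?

Friday

Doomsday rule: the anchor day for the 2100s is Sunday. For year 24: 24÷12 = 2 r 0, and 0÷4 = 0, so 2+0+0 = 2.
Sunday + 2 ≡ Tuesday — that's 2124's doomsday.
In January the doomsday date is Jan 4 (2124 is a leap year (divisible by 4)).
Jan 7 is 3 days after Jan 4; 3 mod 7 = 3, so Tuesday + 3 = Friday.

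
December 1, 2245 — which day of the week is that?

Monday

Doomsday rule: the anchor day for the 2200s is Friday. For year 45: 45÷12 = 3 r 9, and 9÷4 = 2, so 3+9+2 = 14.
Friday + 14 ≡ Friday — that's 2245's doomsday.
In December the doomsday date is Dec 12.
Dec 1 is 11 days before Dec 12; 11 mod 7 = 4, so Friday − 4 = Monday.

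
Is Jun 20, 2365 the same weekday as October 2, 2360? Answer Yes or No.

Yes

From Oct 2, 2360 to Jun 20, 2365 is 1722 days.
1722 mod 7 = 0, so they are the same weekday.
(Oct 2, 2360 is a Sunday; Jun 20, 2365 is a Sunday.)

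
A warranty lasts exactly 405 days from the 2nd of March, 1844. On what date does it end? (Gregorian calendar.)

+365 (one year) → Mar 2, 1845 (40 left).
Mar has 31 days: +30 → Apr 1, 1845 (10 left).
+10 → Apr 11, 1845.

April 11, 1845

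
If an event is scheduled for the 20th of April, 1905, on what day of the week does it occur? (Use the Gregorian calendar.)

January 1, 1905 is a Sunday.
Jan 1, 1905 → Feb 1, 1905: 31 days (January has 31).
Feb 1, 1905 → Mar 1, 1905: 28 days (February has 28).
Mar 1, 1905 → Apr 1, 1905: 31 days (March has 31).
Apr 1, 1905 → Apr 20, 1905: 19 days.
Total: 109 days.
109 mod 7 = 4, so Sunday + 4 = Thursday.

Thursday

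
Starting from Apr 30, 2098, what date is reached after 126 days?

Apr has 30 days: +1 → May 1, 2098 (125 left).
May has 31 days: +31 → Jun 1, 2098 (94 left).
Jun has 30 days: +30 → Jul 1, 2098 (64 left).
Jul has 31 days: +31 → Aug 1, 2098 (33 left).
Aug has 31 days: +31 → Sep 1, 2098 (2 left).
+2 → Sep 3, 2098.

September 3, 2098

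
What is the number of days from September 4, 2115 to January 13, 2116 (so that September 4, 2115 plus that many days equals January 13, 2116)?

Sep 4, 2115 → Oct 4, 2115: 30 days (September has 30).
Oct 4, 2115 → Nov 4, 2115: 31 days (October has 31).
Nov 4, 2115 → Dec 4, 2115: 30 days (November has 30).
Dec 4, 2115 → Jan 4, 2116: 31 days (December has 31).
Jan 4, 2116 → Jan 13, 2116: 9 days.
Total: 131 days.

131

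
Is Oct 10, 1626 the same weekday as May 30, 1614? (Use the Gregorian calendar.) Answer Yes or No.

From May 30, 1614 to Oct 10, 1626 is 4516 days.
4516 mod 7 = 1, so they are different weekdays.
(May 30, 1614 is a Friday; Oct 10, 1626 is a Saturday.)

No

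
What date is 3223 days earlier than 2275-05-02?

July 5, 2266

−365 (one year) → May 2, 2274 (2858 left).
−365 (one year) → May 2, 2273 (2493 left).
−365 (one year) → May 2, 2272 (2128 left).
−366 (one year; includes Feb 29, 2272) → May 2, 2271 (1762 left).
−365 (one year) → May 2, 2270 (1397 left).
−365 (one year) → May 2, 2269 (1032 left).
−365 (one year) → May 2, 2268 (667 left).
−366 (one year; includes Feb 29, 2268) → May 2, 2267 (301 left).
−2 → Apr 30, 2267 (end of Apr, 30 days; 299 left).
−30 → Mar 31, 2267 (end of Mar, 31 days; 269 left).
−31 → Feb 28, 2267 (end of Feb, 28 days; 238 left).
−28 → Jan 31, 2267 (end of Jan, 31 days; 210 left).
−31 → Dec 31, 2266 (end of Dec, 31 days; 179 left).
−31 → Nov 30, 2266 (end of Nov, 30 days; 148 left).
−30 → Oct 31, 2266 (end of Oct, 31 days; 118 left).
−31 → Sep 30, 2266 (end of Sep, 30 days; 87 left).
−30 → Aug 31, 2266 (end of Aug, 31 days; 57 left).
−31 → Jul 31, 2266 (end of Jul, 31 days; 26 left).
−26 → Jul 5, 2266.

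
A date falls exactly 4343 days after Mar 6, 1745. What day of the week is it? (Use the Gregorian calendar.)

Tuesday

Mar 6, 1745 is a Saturday.
4343 mod 7 = 3, so 4343 days after a Saturday is Saturday + 3 = Tuesday.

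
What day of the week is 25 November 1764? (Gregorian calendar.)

Doomsday rule: the anchor day for the 1700s is Sunday. For year 64: 64÷12 = 5 r 4, and 4÷4 = 1, so 5+4+1 = 10.
Sunday + 10 ≡ Wednesday — that's 1764's doomsday.
In November the doomsday date is Nov 7.
Nov 25 is 18 days after Nov 7; 18 mod 7 = 4, so Wednesday + 4 = Sunday.

Sunday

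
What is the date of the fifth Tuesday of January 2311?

January 31, 2311

January 1, 2311 is a Sunday.
The first Tuesday is therefore January 3 (2 days later).
The fifth Tuesday is 3 + 4×7 = January 31.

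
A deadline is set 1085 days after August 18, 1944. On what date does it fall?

August 8, 1947

+365 (one year) → Aug 18, 1945 (720 left).
+365 (one year) → Aug 18, 1946 (355 left).
Aug has 31 days: +14 → Sep 1, 1946 (341 left).
Sep has 30 days: +30 → Oct 1, 1946 (311 left).
Oct has 31 days: +31 → Nov 1, 1946 (280 left).
Nov has 30 days: +30 → Dec 1, 1946 (250 left).
Dec has 31 days: +31 → Jan 1, 1947 (219 left).
Jan has 31 days: +31 → Feb 1, 1947 (188 left).
Feb has 28 days: +28 → Mar 1, 1947 (160 left).
Mar has 31 days: +31 → Apr 1, 1947 (129 left).
Apr has 30 days: +30 → May 1, 1947 (99 left).
May has 31 days: +31 → Jun 1, 1947 (68 left).
Jun has 30 days: +30 → Jul 1, 1947 (38 left).
Jul has 31 days: +31 → Aug 1, 1947 (7 left).
+7 → Aug 8, 1947.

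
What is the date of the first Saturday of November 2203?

November 5, 2203

November 1, 2203 is a Tuesday.
The first Saturday is therefore November 5 (4 days later).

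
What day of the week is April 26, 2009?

Doomsday rule: the anchor day for the 2000s is Tuesday. For year 09: 9÷12 = 0 r 9, and 9÷4 = 2, so 0+9+2 = 11.
Tuesday + 11 ≡ Saturday — that's 2009's doomsday.
In April the doomsday date is Apr 4.
Apr 26 is 22 days after Apr 4; 22 mod 7 = 1, so Saturday + 1 = Sunday.

Sunday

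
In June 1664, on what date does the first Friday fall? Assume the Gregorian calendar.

June 1, 1664 is a Sunday.
The first Friday is therefore June 6 (5 days later).

June 6, 1664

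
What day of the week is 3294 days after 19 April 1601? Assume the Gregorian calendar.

Monday

First find the weekday of Apr 19, 1601. Doomsday rule: the anchor day for the 1600s is Tuesday. For year 01: 1÷12 = 0 r 1, and 1÷4 = 0, so 0+1+0 = 1.
Tuesday + 1 ≡ Wednesday — that's 1601's doomsday.
In April the doomsday date is Apr 4.
Apr 19 is 15 days after Apr 4; 15 mod 7 = 1, so Wednesday + 1 = Thursday.
3294 mod 7 = 4, so 3294 days after a Thursday is Thursday + 4 = Monday.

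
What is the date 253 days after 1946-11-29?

August 9, 1947

Nov has 30 days: +2 → Dec 1, 1946 (251 left).
Dec has 31 days: +31 → Jan 1, 1947 (220 left).
Jan has 31 days: +31 → Feb 1, 1947 (189 left).
Feb has 28 days: +28 → Mar 1, 1947 (161 left).
Mar has 31 days: +31 → Apr 1, 1947 (130 left).
Apr has 30 days: +30 → May 1, 1947 (100 left).
May has 31 days: +31 → Jun 1, 1947 (69 left).
Jun has 30 days: +30 → Jul 1, 1947 (39 left).
Jul has 31 days: +31 → Aug 1, 1947 (8 left).
+8 → Aug 9, 1947.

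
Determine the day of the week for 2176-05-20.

Monday

Doomsday rule: the anchor day for the 2100s is Sunday. For year 76: 76÷12 = 6 r 4, and 4÷4 = 1, so 6+4+1 = 11.
Sunday + 11 ≡ Thursday — that's 2176's doomsday.
In May the doomsday date is May 9.
May 20 is 11 days after May 9; 11 mod 7 = 4, so Thursday + 4 = Monday.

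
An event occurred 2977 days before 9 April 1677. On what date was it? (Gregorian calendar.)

−365 (one year) → Apr 9, 1676 (2612 left).
−366 (one year; includes Feb 29, 1676) → Apr 9, 1675 (2246 left).
−365 (one year) → Apr 9, 1674 (1881 left).
−365 (one year) → Apr 9, 1673 (1516 left).
−365 (one year) → Apr 9, 1672 (1151 left).
−366 (one year; includes Feb 29, 1672) → Apr 9, 1671 (785 left).
−365 (one year) → Apr 9, 1670 (420 left).
−365 (one year) → Apr 9, 1669 (55 left).
−9 → Mar 31, 1669 (end of Mar, 31 days; 46 left).
−31 → Feb 28, 1669 (end of Feb, 28 days; 15 left).
−15 → Feb 13, 1669.

February 13, 1669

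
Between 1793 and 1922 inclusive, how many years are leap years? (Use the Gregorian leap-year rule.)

30

Multiples of 4 in [1793,1922]: 32.
Of those, multiples of 100: 2 (not leap unless ÷400).
Multiples of 400: 0.
Leap years = 32 − 2 + 0 = 30.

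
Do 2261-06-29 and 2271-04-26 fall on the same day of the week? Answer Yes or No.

No

From Jun 29, 2261 to Apr 26, 2271 is 3588 days.
3588 mod 7 = 4, so they are different weekdays.
(Jun 29, 2261 is a Saturday; Apr 26, 2271 is a Wednesday.)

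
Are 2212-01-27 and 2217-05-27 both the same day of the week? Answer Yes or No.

No

From Jan 27, 2212 to May 27, 2217 is 1947 days.
1947 mod 7 = 1, so they are different weekdays.
(Jan 27, 2212 is a Monday; May 27, 2217 is a Tuesday.)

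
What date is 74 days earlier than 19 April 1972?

−19 → Mar 31, 1972 (end of Mar, 31 days; 55 left).
−31 → Feb 29, 1972 (end of Feb, 29 days; 24 left).
−24 → Feb 5, 1972.

February 5, 1972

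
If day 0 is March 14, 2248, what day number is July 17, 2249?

490

Mar 14, 2248 → Mar 14, 2249: 365 days.
Mar 14, 2249 → Apr 14, 2249: 31 days (March has 31).
Apr 14, 2249 → May 14, 2249: 30 days (April has 30).
May 14, 2249 → Jun 14, 2249: 31 days (May has 31).
Jun 14, 2249 → Jul 14, 2249: 30 days (June has 30).
Jul 14, 2249 → Jul 17, 2249: 3 days.
Total: 490 days.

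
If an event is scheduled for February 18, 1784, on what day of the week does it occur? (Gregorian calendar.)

Doomsday rule: the anchor day for the 1700s is Sunday. For year 84: 84÷12 = 7 r 0, and 0÷4 = 0, so 7+0+0 = 7.
Sunday + 7 ≡ Sunday — that's 1784's doomsday.
In February the doomsday date is Feb 29 (1784 is a leap year (divisible by 4)).
Feb 18 is 11 days before Feb 29; 11 mod 7 = 4, so Sunday − 4 = Wednesday.

Wednesday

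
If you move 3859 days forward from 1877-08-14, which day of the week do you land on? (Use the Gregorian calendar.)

Aug 14, 1877 is a Tuesday.
3859 mod 7 = 2, so 3859 days after a Tuesday is Tuesday + 2 = Thursday.

Thursday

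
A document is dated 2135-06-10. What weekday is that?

Doomsday rule: the anchor day for the 2100s is Sunday. For year 35: 35÷12 = 2 r 11, and 11÷4 = 2, so 2+11+2 = 15.
Sunday + 15 ≡ Monday — that's 2135's doomsday.
In June the doomsday date is Jun 6.
Jun 10 is 4 days after Jun 6; 4 mod 7 = 4, so Monday + 4 = Friday.

Friday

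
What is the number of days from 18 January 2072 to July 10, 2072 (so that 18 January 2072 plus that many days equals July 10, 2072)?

Jan 18, 2072 → Feb 18, 2072: 31 days (January has 31).
Feb 18, 2072 → Mar 18, 2072: 29 days (February has 29).
Mar 18, 2072 → Apr 18, 2072: 31 days (March has 31).
Apr 18, 2072 → May 18, 2072: 30 days (April has 30).
May 18, 2072 → Jun 18, 2072: 31 days (May has 31).
Jun 18, 2072 → Jul 10, 2072: 22 days.
Total: 174 days.

174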